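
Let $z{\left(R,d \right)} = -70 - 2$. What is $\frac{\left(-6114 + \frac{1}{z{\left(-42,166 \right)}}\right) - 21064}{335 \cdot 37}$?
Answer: $- \frac{1956817}{892440} \approx -2.1927$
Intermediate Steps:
$z{\left(R,d \right)} = -72$ ($z{\left(R,d \right)} = -70 - 2 = -72$)
$\frac{\left(-6114 + \frac{1}{z{\left(-42,166 \right)}}\right) - 21064}{335 \cdot 37} = \frac{\left(-6114 + \frac{1}{-72}\right) - 21064}{335 \cdot 37} = \frac{\left(-6114 - \frac{1}{72}\right) - 21064}{12395} = \left(- \frac{440209}{72} - 21064\right) \frac{1}{12395} = \left(- \frac{1956817}{72}\right) \frac{1}{12395} = - \frac{1956817}{892440}$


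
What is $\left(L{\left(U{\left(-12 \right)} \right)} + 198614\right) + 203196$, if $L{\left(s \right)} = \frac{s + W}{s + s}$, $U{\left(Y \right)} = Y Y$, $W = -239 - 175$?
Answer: $\frac{6428945}{16} \approx 4.0181 \cdot 10^{5}$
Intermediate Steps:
$W = -414$ ($W = -239 - 175 = -414$)
$U{\left(Y \right)} = Y^{2}$
$L{\left(s \right)} = \frac{-414 + s}{2 s}$ ($L{\left(s \right)} = \frac{s - 414}{s + s} = \frac{-414 + s}{2 s}$)
$\left(L{\left(U{\left(-12 \right)} \right)} + 198614\right) + 203196 = \left(\frac{-414 + \left(-12\right)^{2}}{2 \left(-12\right)^{2}} + 198614\right) + 203196 = \left(\frac{-414 + 144}{2 \cdot 144} + 198614\right) + 203196 = \left(\frac{1}{2} \cdot \frac{1}{144} \left(-270\right) + 198614\right) + 203196 = \left(- \frac{15}{16} + 198614\right) + 203196 = \frac{3177809}{16} + 203196 = \frac{6428945}{16}$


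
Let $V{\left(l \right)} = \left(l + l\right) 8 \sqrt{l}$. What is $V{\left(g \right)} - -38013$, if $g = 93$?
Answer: $38013 + 1488 \sqrt{93} \approx 52363.0$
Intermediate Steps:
$V{\left(l \right)} = 16 l^{\frac{3}{2}}$ ($V{\left(l \right)} = 2 l 8 \sqrt{l} = 16 l \sqrt{l} = 16 l^{\frac{3}{2}}$)
$V{\left(g \right)} - -38013 = 16 \cdot 93^{\frac{3}{2}} - -38013 = 16 \cdot 93 \sqrt{93} + 38013 = 1488 \sqrt{93} + 38013 = 38013 + 1488 \sqrt{93}$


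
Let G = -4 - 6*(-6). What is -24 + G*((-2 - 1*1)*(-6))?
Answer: 552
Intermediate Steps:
G = 32 (G = -4 + 36 = 32)
-24 + G*((-2 - 1*1)*(-6)) = -24 + 32*((-2 - 1*1)*(-6)) = -24 + 32*((-2 - 1)*(-6)) = -24 + 32*(-3*(-6)) = -24 + 32*18 = -24 + 576 = 552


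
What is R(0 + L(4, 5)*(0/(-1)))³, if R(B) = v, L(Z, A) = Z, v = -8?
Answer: -512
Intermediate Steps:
R(B) = -8
R(0 + L(4, 5)*(0/(-1)))³ = (-8)³ = -512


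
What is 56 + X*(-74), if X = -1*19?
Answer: 1462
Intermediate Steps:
X = -19
56 + X*(-74) = 56 - 19*(-74) = 56 + 1406 = 1462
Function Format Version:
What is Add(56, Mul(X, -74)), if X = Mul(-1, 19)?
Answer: 1462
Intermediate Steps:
X = -19
Add(56, Mul(X, -74)) = Add(56, Mul(-19, -74)) = Add(56, 1406) = 1462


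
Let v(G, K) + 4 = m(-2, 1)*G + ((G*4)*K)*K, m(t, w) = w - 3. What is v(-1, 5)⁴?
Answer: 108243216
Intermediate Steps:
m(t, w) = -3 + w
v(G, K) = -4 - 2*G + 4*G*K² (v(G, K) = -4 + ((-3 + 1)*G + ((G*4)*K)*K) = -4 + (-2*G + ((4*G)*K)*K) = -4 + (-2*G + (4*G*K)*K) = -4 + (-2*G + 4*G*K²) = -4 - 2*G + 4*G*K²)
v(-1, 5)⁴ = (-4 - 2*(-1) + 4*(-1)*5²)⁴ = (-4 + 2 + 4*(-1)*25)⁴ = (-4 + 2 - 100)⁴ = (-102)⁴ = 108243216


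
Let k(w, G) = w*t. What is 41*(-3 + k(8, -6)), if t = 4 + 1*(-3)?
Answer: 205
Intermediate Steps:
t = 1 (t = 4 - 3 = 1)
k(w, G) = w (k(w, G) = w*1 = w)
41*(-3 + k(8, -6)) = 41*(-3 + 8) = 41*5 = 205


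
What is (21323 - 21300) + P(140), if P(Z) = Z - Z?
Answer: 23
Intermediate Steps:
P(Z) = 0
(21323 - 21300) + P(140) = (21323 - 21300) + 0 = 23 + 0 = 23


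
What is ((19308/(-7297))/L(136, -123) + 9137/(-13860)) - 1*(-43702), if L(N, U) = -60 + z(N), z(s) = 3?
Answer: 83976235131829/1921591980 ≈ 43701.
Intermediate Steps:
L(N, U) = -57 (L(N, U) = -60 + 3 = -57)
((19308/(-7297))/L(136, -123) + 9137/(-13860)) - 1*(-43702) = ((19308/(-7297))/(-57) + 9137/(-13860)) - 1*(-43702) = ((19308*(-1/7297))*(-1/57) + 9137*(-1/13860)) + 43702 = (-19308/7297*(-1/57) - 9137/13860) + 43702 = (6436/138643 - 9137/13860) + 43702 = -1177578131/1921591980 + 43702 = 83976235131829/1921591980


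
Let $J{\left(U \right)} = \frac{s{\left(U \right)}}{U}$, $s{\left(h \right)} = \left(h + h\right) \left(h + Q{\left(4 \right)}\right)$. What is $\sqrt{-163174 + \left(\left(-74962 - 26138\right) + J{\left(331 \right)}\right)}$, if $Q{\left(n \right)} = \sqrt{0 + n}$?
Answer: $2 i \sqrt{65902} \approx 513.43 i$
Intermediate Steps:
$Q{\left(n \right)} = \sqrt{n}$
$s{\left(h \right)} = 2 h \left(2 + h\right)$ ($s{\left(h \right)} = \left(h + h\right) \left(h + \sqrt{4}\right) = 2 h \left(h + 2\right) = 2 h \left(2 + h\right)$)
$J{\left(U \right)} = 4 + 2 U$ ($J{\left(U \right)} = \frac{2 U \left(2 + U\right)}{U} = 4 + 2 U$)
$\sqrt{-163174 + \left(\left(-74962 - 26138\right) + J{\left(331 \right)}\right)} = \sqrt{-163174 + \left(\left(-74962 - 26138\right) + \left(4 + 2 \cdot 331\right)\right)} = \sqrt{-163174 + \left(-101100 + \left(4 + 662\right)\right)} = \sqrt{-163174 + \left(-101100 + 666\right)} = \sqrt{-163174 - 100434} = \sqrt{-263608} = 2 i \sqrt{65902}$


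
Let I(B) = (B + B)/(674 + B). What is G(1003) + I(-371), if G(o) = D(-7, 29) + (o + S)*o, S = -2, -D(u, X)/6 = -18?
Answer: 304244891/303 ≈ 1.0041e+6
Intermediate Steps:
D(u, X) = 108 (D(u, X) = -6*(-18) = 108)
I(B) = 2*B/(674 + B) (I(B) = (2*B)/(674 + B) = 2*B/(674 + B))
G(o) = 108 + o*(-2 + o) (G(o) = 108 + (o - 2)*o = 108 + (-2 + o)*o = 108 + o*(-2 + o))
G(1003) + I(-371) = (108 + 1003**2 - 2*1003) + 2*(-371)/(674 - 371) = (108 + 1006009 - 2006) + 2*(-371)/303 = 1004111 + 2*(-371)*(1/303) = 1004111 - 742/303 = 304244891/303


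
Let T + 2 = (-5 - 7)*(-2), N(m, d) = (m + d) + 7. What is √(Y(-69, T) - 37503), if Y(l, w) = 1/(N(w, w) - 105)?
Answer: I*√12150978/18 ≈ 193.66*I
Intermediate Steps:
N(m, d) = 7 + d + m (N(m, d) = (d + m) + 7 = 7 + d + m)
T = 22 (T = -2 + (-5 - 7)*(-2) = -2 - 12*(-2) = -2 + 24 = 22)
Y(l, w) = 1/(-98 + 2*w) (Y(l, w) = 1/((7 + w + w) - 105) = 1/((7 + 2*w) - 105) = 1/(-98 + 2*w))
√(Y(-69, T) - 37503) = √(1/(2*(-49 + 22)) - 37503) = √((½)/(-27) - 37503) = √((½)*(-1/27) - 37503) = √(-1/54 - 37503) = √(-2025163/54) = I*√12150978/18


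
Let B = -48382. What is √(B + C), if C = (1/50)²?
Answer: I*√120954999/50 ≈ 219.96*I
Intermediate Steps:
C = 1/2500 (C = (1/50)² = 1/2500 ≈ 0.00040000)
√(B + C) = √(-48382 + 1/2500) = √(-120954999/2500) = I*√120954999/50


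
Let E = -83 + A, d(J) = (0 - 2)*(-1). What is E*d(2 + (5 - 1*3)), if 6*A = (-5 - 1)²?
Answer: -154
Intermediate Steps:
A = 6 (A = (-5 - 1)²/6 = (⅙)*(-6)² = (⅙)*36 = 6)
d(J) = 2 (d(J) = -2*(-1) = 2)
E = -77 (E = -83 + 6 = -77)
E*d(2 + (5 - 1*3)) = -77*2 = -154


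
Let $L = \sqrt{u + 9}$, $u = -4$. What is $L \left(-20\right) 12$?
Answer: $- 240 \sqrt{5} \approx -536.66$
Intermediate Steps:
$L = \sqrt{5}$ ($L = \sqrt{-4 + 9} = \sqrt{5} \approx 2.2361$)
$L \left(-20\right) 12 = \sqrt{5} \left(-20\right) 12 = - 20 \sqrt{5} \cdot 12 = - 240 \sqrt{5}$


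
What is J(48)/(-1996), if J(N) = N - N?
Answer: 0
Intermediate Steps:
J(N) = 0
J(48)/(-1996) = 0/(-1996) = 0*(-1/1996) = 0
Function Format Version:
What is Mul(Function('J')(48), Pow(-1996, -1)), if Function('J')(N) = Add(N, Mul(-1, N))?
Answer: 0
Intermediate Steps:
Function('J')(N) = 0
Mul(Function('J')(48), Pow(-1996, -1)) = Mul(0, Pow(-1996, -1)) = Mul(0, Rational(-1, 1996)) = 0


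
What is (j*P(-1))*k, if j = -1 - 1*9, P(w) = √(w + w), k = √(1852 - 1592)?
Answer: -20*I*√130 ≈ -228.04*I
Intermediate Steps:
k = 2*√65 (k = √260 = 2*√65 ≈ 16.125)
P(w) = √2*√w (P(w) = √(2*w) = √2*√w)
j = -10 (j = -1 - 9 = -10)
(j*P(-1))*k = (-10*√2*√(-1))*(2*√65) = (-10*√2*I)*(2*√65) = (-10*I*√2)*(2*√65) = -20*I*√130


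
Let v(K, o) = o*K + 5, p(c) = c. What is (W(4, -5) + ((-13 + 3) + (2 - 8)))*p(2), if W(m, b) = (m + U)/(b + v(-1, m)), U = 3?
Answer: -71/2 ≈ -35.500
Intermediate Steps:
v(K, o) = 5 + K*o (v(K, o) = K*o + 5 = 5 + K*o)
W(m, b) = (3 + m)/(5 + b - m) (W(m, b) = (m + 3)/(b + (5 - m)) = (3 + m)/(5 + b - m))
(W(4, -5) + ((-13 + 3) + (2 - 8)))*p(2) = ((3 + 4)/(5 - 5 - 1*4) + ((-13 + 3) + (2 - 8)))*2 = (7/(5 - 5 - 4) + (-10 - 6))*2 = (7/(-4) - 16)*2 = (-1/4*7 - 16)*2 = (-7/4 - 16)*2 = -71/4*2 = -71/2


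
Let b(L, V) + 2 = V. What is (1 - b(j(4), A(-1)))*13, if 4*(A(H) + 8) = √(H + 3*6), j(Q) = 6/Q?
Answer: 143 - 13*√17/4 ≈ 129.60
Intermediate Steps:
A(H) = -8 + √(18 + H)/4 (A(H) = -8 + √(H + 3*6)/4 = -8 + √(H + 18)/4 = -8 + √(18 + H)/4)
b(L, V) = -2 + V
(1 - b(j(4), A(-1)))*13 = (1 - (-2 + (-8 + √(18 - 1)/4)))*13 = (1 - (-2 + (-8 + √17/4)))*13 = (1 - (-10 + √17/4))*13 = (1 + (10 - √17/4))*13 = (11 - √17/4)*13 = 143 - 13*√17/4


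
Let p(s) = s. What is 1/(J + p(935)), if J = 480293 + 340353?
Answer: 1/821581 ≈ 1.2172e-6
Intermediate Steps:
J = 820646
1/(J + p(935)) = 1/(820646 + 935) = 1/821581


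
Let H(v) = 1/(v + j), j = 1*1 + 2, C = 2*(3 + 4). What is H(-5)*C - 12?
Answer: -19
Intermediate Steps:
C = 14 (C = 2*7 = 14)
j = 3 (j = 1 + 2 = 3)
H(v) = 1/(3 + v) (H(v) = 1/(v + 3) = 1/(3 + v))
H(-5)*C - 12 = 14/(3 - 5) - 12 = 14/(-2) - 12 = -½*14 - 12 = -7 - 12 = -19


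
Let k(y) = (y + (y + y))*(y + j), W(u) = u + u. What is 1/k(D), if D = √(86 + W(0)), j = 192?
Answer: -1/110334 + 16*√86/790727 ≈ 0.00017858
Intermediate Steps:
W(u) = 2*u
D = √86 (D = √(86 + 2*0) = √(86 + 0) = √86 ≈ 9.2736)
k(y) = 3*y*(192 + y) (k(y) = (y + (y + y))*(y + 192) = (y + 2*y)*(192 + y) = (3*y)*(192 + y) = 3*y*(192 + y))
1/k(D) = 1/(3*√86*(192 + √86)) = √86/(258*(192 + √86))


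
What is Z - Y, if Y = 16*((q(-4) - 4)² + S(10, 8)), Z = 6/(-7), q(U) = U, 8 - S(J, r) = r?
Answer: -7174/7 ≈ -1024.9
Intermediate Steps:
S(J, r) = 8 - r
Z = -6/7 (Z = -⅐*6 = -6/7 ≈ -0.85714)
Y = 1024 (Y = 16*((-4 - 4)² + (8 - 1*8)) = 16*((-8)² + (8 - 8)) = 16*(64 + 0) = 16*64 = 1024)
Z - Y = -6/7 - 1*1024 = -6/7 - 1024 = -7174/7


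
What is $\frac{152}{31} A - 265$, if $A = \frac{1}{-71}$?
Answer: $- \frac{583417}{2201} \approx -265.07$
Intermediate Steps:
$A = - \frac{1}{71} \approx -0.014085$
$\frac{152}{31} A - 265 = \frac{152}{31} \left(- \frac{1}{71}\right) - 265 = - \frac{152}{2201} - 265 = - \frac{583417}{2201}$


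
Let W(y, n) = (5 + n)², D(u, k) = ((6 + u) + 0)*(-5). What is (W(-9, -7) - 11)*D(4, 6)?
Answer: 350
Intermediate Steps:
D(u, k) = -30 - 5*u (D(u, k) = (6 + u)*(-5) = -30 - 5*u)
(W(-9, -7) - 11)*D(4, 6) = ((5 - 7)² - 11)*(-30 - 5*4) = ((-2)² - 11)*(-30 - 20) = (4 - 11)*(-50) = -7*(-50) = 350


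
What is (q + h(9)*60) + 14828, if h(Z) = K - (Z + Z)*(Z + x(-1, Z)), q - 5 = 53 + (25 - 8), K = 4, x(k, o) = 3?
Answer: 2183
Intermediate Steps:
q = 75 (q = 5 + (53 + (25 - 8)) = 5 + (53 + 17) = 5 + 70 = 75)
h(Z) = 4 - 2*Z*(3 + Z) (h(Z) = 4 - (Z + Z)*(Z + 3) = 4 - 2*Z*(3 + Z))
(q + h(9)*60) + 14828 = (75 + (4 - 6*9 - 2*9²)*60) + 14828 = (75 + (4 - 54 - 2*81)*60) + 14828 = (75 + (4 - 54 - 162)*60) + 14828 = (75 - 212*60) + 14828 = (75 - 12720) + 14828 = -12645 + 14828 = 2183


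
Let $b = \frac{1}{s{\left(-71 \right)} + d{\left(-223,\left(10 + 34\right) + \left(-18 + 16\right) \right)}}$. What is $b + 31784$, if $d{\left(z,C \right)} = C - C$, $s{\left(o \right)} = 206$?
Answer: $\frac{6547505}{206} \approx 31784.0$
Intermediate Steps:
$d{\left(z,C \right)} = 0$
$b = \frac{1}{206}$ ($b = \frac{1}{206 + 0} = \frac{1}{206} \approx 0.0048544$)
$b + 31784 = \frac{1}{206} + 31784 = \frac{6547505}{206}$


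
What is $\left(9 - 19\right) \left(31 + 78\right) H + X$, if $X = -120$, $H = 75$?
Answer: $-81870$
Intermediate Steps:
$\left(9 - 19\right) \left(31 + 78\right) H + X = \left(9 - 19\right) \left(31 + 78\right) 75 - 120 = \left(-10\right) 109 \cdot 75 - 120 = \left(-1090\right) 75 - 120 = -81750 - 120 = -81870$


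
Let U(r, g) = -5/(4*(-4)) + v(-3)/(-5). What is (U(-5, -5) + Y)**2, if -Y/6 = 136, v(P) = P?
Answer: 4251952849/6400 ≈ 6.6437e+5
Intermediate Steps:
U(r, g) = 73/80 (U(r, g) = -5/(4*(-4)) - 3/(-5) = -5/(-16) - 3*(-1/5) = -5*(-1/16) + 3/5 = 5/16 + 3/5 = 73/80)
Y = -816 (Y = -6*136 = -816)
(U(-5, -5) + Y)**2 = (73/80 - 816)**2 = (-65207/80)**2 = 4251952849/6400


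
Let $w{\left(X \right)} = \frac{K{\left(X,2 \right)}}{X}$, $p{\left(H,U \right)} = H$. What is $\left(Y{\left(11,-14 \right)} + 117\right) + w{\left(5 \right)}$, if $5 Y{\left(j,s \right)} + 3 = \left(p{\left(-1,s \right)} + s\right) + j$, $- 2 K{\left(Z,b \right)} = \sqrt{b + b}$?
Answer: $\frac{577}{5} \approx 115.4$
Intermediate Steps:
$K{\left(Z,b \right)} = - \frac{\sqrt{2} \sqrt{b}}{2}$ ($K{\left(Z,b \right)} = - \frac{\sqrt{b + b}}{2} = - \frac{\sqrt{2 b}}{2} = - \frac{\sqrt{2} \sqrt{b}}{2}$)
$Y{\left(j,s \right)} = - \frac{4}{5} + \frac{j}{5} + \frac{s}{5}$ ($Y{\left(j,s \right)} = - \frac{3}{5} + \frac{\left(-1 + s\right) + j}{5} = - \frac{3}{5} + \frac{-1 + j + s}{5} = - \frac{3}{5} + \left(- \frac{1}{5} + \frac{j}{5} + \frac{s}{5}\right) = - \frac{4}{5} + \frac{j}{5} + \frac{s}{5}$)
$w{\left(X \right)} = - \frac{1}{X}$ ($w{\left(X \right)} = \frac{\left(- \frac{1}{2}\right) \sqrt{2} \sqrt{2}}{X} = - \frac{1}{X}$)
$\left(Y{\left(11,-14 \right)} + 117\right) + w{\left(5 \right)} = \left(\left(- \frac{4}{5} + \frac{1}{5} \cdot 11 + \frac{1}{5} \left(-14\right)\right) + 117\right) - \frac{1}{5} = \left(\left(- \frac{4}{5} + \frac{11}{5} - \frac{14}{5}\right) + 117\right) - \frac{1}{5} = \left(- \frac{7}{5} + 117\right) - \frac{1}{5} = \frac{578}{5} - \frac{1}{5} = \frac{577}{5}$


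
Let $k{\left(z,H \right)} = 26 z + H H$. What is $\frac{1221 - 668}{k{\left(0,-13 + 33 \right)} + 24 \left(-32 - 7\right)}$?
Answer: $- \frac{553}{536} \approx -1.0317$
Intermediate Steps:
$k{\left(z,H \right)} = H^{2} + 26 z$ ($k{\left(z,H \right)} = 26 z + H^{2} = H^{2} + 26 z$)
$\frac{1221 - 668}{k{\left(0,-13 + 33 \right)} + 24 \left(-32 - 7\right)} = \frac{1221 - 668}{\left(\left(-13 + 33\right)^{2} + 26 \cdot 0\right) + 24 \left(-32 - 7\right)} = \frac{553}{\left(20^{2} + 0\right) + 24 \left(-39\right)} = \frac{553}{\left(400 + 0\right) - 936} = \frac{553}{400 - 936} = \frac{553}{-536} = 553 \left(- \frac{1}{536}\right) = - \frac{553}{536}$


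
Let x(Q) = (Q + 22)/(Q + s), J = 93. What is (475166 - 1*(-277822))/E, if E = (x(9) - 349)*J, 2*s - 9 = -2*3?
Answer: -5270916/225277 ≈ -23.397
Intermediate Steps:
s = 3/2 (s = 9/2 + (-2*3)/2 = 9/2 + (1/2)*(-6) = 9/2 - 3 = 3/2 ≈ 1.5000)
x(Q) = (22 + Q)/(3/2 + Q) (x(Q) = (Q + 22)/(Q + 3/2) = (22 + Q)/(3/2 + Q))
E = -225277/7 (E = (2*(22 + 9)/(3 + 2*9) - 349)*93 = (2*31/(3 + 18) - 349)*93 = (2*31/21 - 349)*93 = (2*(1/21)*31 - 349)*93 = (62/21 - 349)*93 = -7267/21*93 = -225277/7 ≈ -32182.)
(475166 - 1*(-277822))/E = (475166 - 1*(-277822))/(-225277/7) = (475166 + 277822)*(-7/225277) = 752988*(-7/225277) = -5270916/225277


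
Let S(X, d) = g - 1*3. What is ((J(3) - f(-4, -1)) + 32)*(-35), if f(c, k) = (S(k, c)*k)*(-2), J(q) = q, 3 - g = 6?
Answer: -1645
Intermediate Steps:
g = -3 (g = 3 - 1*6 = 3 - 6 = -3)
S(X, d) = -6 (S(X, d) = -3 - 1*3 = -3 - 3 = -6)
f(c, k) = 12*k (f(c, k) = -6*k*(-2) = 12*k)
((J(3) - f(-4, -1)) + 32)*(-35) = ((3 - 12*(-1)) + 32)*(-35) = ((3 - 1*(-12)) + 32)*(-35) = ((3 + 12) + 32)*(-35) = (15 + 32)*(-35) = 47*(-35) = -1645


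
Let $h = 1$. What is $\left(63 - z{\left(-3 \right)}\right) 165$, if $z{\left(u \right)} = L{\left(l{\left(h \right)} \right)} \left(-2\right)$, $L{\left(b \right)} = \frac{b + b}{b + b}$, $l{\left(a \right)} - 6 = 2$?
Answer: $10725$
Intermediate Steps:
$l{\left(a \right)} = 8$ ($l{\left(a \right)} = 6 + 2 = 8$)
$L{\left(b \right)} = 1$ ($L{\left(b \right)} = \frac{2 b}{2 b} = 2 b \frac{1}{2 b} = 1$)
$z{\left(u \right)} = -2$ ($z{\left(u \right)} = 1 \left(-2\right) = -2$)
$\left(63 - z{\left(-3 \right)}\right) 165 = \left(63 - -2\right) 165 = \left(63 + 2\right) 165 = 65 \cdot 165 = 10725$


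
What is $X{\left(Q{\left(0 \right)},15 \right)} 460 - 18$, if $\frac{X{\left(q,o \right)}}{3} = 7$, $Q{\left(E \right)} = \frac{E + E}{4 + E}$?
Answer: $9642$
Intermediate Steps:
$Q{\left(E \right)} = \frac{2 E}{4 + E}$
$X{\left(q,o \right)} = 21$ ($X{\left(q,o \right)} = 3 \cdot 7 = 21$)
$X{\left(Q{\left(0 \right)},15 \right)} 460 - 18 = 21 \cdot 460 - 18 = 9660 - 18 = 9642$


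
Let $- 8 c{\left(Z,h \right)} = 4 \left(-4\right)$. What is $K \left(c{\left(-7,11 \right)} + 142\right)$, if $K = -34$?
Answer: $-4896$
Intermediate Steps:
$c{\left(Z,h \right)} = 2$ ($c{\left(Z,h \right)} = - \frac{4 \left(-4\right)}{8} = \left(- \frac{1}{8}\right) \left(-16\right) = 2$)
$K \left(c{\left(-7,11 \right)} + 142\right) = - 34 \left(2 + 142\right) = \left(-34\right) 144 = -4896$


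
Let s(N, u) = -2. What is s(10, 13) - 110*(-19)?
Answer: 2088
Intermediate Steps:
s(10, 13) - 110*(-19) = -2 - 110*(-19) = -2 + 2090 = 2088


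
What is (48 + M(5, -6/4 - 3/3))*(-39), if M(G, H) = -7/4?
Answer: -7215/4 ≈ -1803.8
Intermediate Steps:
M(G, H) = -7/4 (M(G, H) = -7*1/4 = -7/4)
(48 + M(5, -6/4 - 3/3))*(-39) = (48 - 7/4)*(-39) = (185/4)*(-39) = -7215/4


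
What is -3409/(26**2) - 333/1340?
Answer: -299573/56615 ≈ -5.2914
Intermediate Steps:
-3409/(26**2) - 333/1340 = -3409/676 - 333*1/1340 = -3409*1/676 - 333/1340 = -3409/676 - 333/1340 = -299573/56615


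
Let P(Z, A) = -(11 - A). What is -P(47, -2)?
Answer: 13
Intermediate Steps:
P(Z, A) = -11 + A
-P(47, -2) = -(-11 - 2) = -1*(-13) = 13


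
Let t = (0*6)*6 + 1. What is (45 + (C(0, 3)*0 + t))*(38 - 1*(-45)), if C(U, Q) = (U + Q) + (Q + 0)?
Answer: 3818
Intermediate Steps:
C(U, Q) = U + 2*Q (C(U, Q) = (Q + U) + Q = U + 2*Q)
t = 1 (t = 0*6 + 1 = 0 + 1 = 1)
(45 + (C(0, 3)*0 + t))*(38 - 1*(-45)) = (45 + ((0 + 2*3)*0 + 1))*(38 - 1*(-45)) = (45 + ((0 + 6)*0 + 1))*(38 + 45) = (45 + (6*0 + 1))*83 = (45 + (0 + 1))*83 = (45 + 1)*83 = 46*83 = 3818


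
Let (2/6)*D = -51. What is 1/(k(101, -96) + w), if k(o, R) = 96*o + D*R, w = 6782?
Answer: 1/31166 ≈ 3.2086e-5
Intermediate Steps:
D = -153 (D = 3*(-51) = -153)
k(o, R) = -153*R + 96*o (k(o, R) = 96*o - 153*R = -153*R + 96*o)
1/(k(101, -96) + w) = 1/((-153*(-96) + 96*101) + 6782) = 1/((14688 + 9696) + 6782) = 1/(24384 + 6782) = 1/31166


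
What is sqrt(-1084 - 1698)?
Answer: I*sqrt(2782) ≈ 52.745*I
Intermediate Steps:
sqrt(-1084 - 1698) = sqrt(-2782) = I*sqrt(2782)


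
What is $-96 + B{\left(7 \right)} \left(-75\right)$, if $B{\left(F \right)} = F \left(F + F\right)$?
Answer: $-7446$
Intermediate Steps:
$B{\left(F \right)} = 2 F^{2}$ ($B{\left(F \right)} = F 2 F = 2 F^{2}$)
$-96 + B{\left(7 \right)} \left(-75\right) = -96 + 2 \cdot 7^{2} \left(-75\right) = -96 + 2 \cdot 49 \left(-75\right) = -96 + 98 \left(-75\right) = -96 - 7350 = -7446$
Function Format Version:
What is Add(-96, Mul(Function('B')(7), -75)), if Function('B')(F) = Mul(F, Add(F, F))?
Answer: -7446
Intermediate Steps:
Function('B')(F) = Mul(2, Pow(F, 2)) (Function('B')(F) = Mul(F, Mul(2, F)) = Mul(2, Pow(F, 2)))
Add(-96, Mul(Function('B')(7), -75)) = Add(-96, Mul(Mul(2, Pow(7, 2)), -75)) = Add(-96, Mul(Mul(2, 49), -75)) = Add(-96, Mul(98, -75)) = Add(-96, -7350) = -7446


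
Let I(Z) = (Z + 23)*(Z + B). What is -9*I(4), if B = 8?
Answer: -2916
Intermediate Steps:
I(Z) = (8 + Z)*(23 + Z) (I(Z) = (Z + 23)*(Z + 8) = (23 + Z)*(8 + Z) = (8 + Z)*(23 + Z))
-9*I(4) = -9*(184 + 4² + 31*4) = -9*(184 + 16 + 124) = -9*324 = -2916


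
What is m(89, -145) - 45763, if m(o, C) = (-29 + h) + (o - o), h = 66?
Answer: -45726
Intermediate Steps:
m(o, C) = 37 (m(o, C) = (-29 + 66) + (o - o) = 37 + 0 = 37)
m(89, -145) - 45763 = 37 - 45763 = -45726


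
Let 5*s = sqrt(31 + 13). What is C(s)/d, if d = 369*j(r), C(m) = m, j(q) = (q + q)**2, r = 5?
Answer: sqrt(11)/92250 ≈ 3.5953e-5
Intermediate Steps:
s = 2*sqrt(11)/5 (s = sqrt(31 + 13)/5 = sqrt(44)/5 = (2*sqrt(11))/5 = 2*sqrt(11)/5 ≈ 1.3267)
j(q) = 4*q**2 (j(q) = (2*q)**2 = 4*q**2)
d = 36900 (d = 369*(4*5**2) = 369*(4*25) = 369*100 = 36900)
C(s)/d = (2*sqrt(11)/5)/36900 = (2*sqrt(11)/5)*(1/36900) = sqrt(11)/92250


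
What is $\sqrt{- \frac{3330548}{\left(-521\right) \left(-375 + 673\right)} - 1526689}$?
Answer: $\frac{3 i \sqrt{1022233120542367}}{77629} \approx 1235.6 i$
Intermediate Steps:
$\sqrt{- \frac{3330548}{\left(-521\right) \left(-375 + 673\right)} - 1526689} = \sqrt{- \frac{3330548}{\left(-521\right) 298} - 1526689} = \sqrt{- \frac{3330548}{-155258} - 1526689} = \sqrt{\left(-3330548\right) \left(- \frac{1}{155258}\right) - 1526689} = \sqrt{\frac{1665274}{77629} - 1526689} = \sqrt{- \frac{118513675107}{77629}} = \frac{3 i \sqrt{1022233120542367}}{77629}$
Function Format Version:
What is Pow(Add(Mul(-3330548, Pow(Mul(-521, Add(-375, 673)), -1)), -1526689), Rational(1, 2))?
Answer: Mul(Rational(3, 77629), I, Pow(1022233120542367, Rational(1, 2))) ≈ Mul(1235.6, I)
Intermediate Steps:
Pow(Add(Mul(-3330548, Pow(Mul(-521, Add(-375, 673)), -1)), -1526689), Rational(1, 2)) = Pow(Add(Mul(-3330548, Pow(Mul(-521, 298), -1)), -1526689), Rational(1, 2)) = Pow(Add(Mul(-3330548, Pow(-155258, -1)), -1526689), Rational(1, 2)) = Pow(Add(Mul(-3330548, Rational(-1, 155258)), -1526689), Rational(1, 2)) = Pow(Add(Rational(1665274, 77629), -1526689), Rational(1, 2)) = Pow(Rational(-118513675107, 77629), Rational(1, 2)) = Mul(Rational(3, 77629), I, Pow(1022233120542367, Rational(1, 2)))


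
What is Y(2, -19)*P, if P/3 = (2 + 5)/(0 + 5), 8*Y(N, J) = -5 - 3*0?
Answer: -21/8 ≈ -2.6250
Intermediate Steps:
Y(N, J) = -5/8 (Y(N, J) = (-5 - 3*0)/8 = (-5 + 0)/8 = (⅛)*(-5) = -5/8)
P = 21/5 (P = 3*((2 + 5)/(0 + 5)) = 3*(7/5) = 21/5 ≈ 4.2000)
Y(2, -19)*P = -5/8*21/5 = -21/8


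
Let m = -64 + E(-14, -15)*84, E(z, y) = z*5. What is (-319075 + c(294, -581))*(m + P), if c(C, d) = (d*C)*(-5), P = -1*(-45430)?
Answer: 21124812570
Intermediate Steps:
P = 45430
E(z, y) = 5*z
c(C, d) = -5*C*d (c(C, d) = (C*d)*(-5) = -5*C*d)
m = -5944 (m = -64 + (5*(-14))*84 = -64 - 70*84 = -64 - 5880 = -5944)
(-319075 + c(294, -581))*(m + P) = (-319075 - 5*294*(-581))*(-5944 + 45430) = (-319075 + 854070)*39486 = 534995*39486 = 21124812570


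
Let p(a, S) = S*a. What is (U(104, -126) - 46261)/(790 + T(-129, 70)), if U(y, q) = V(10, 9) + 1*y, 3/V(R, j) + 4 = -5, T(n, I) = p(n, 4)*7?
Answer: 69236/4233 ≈ 16.356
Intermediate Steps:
T(n, I) = 28*n (T(n, I) = (4*n)*7 = 28*n)
V(R, j) = -1/3 (V(R, j) = 3/(-4 - 5) = 3/(-9) = 3*(-1/9) = -1/3)
U(y, q) = -1/3 + y (U(y, q) = -1/3 + 1*y = -1/3 + y)
(U(104, -126) - 46261)/(790 + T(-129, 70)) = ((-1/3 + 104) - 46261)/(790 + 28*(-129)) = (311/3 - 46261)/(790 - 3612) = -138472/3/(-2822) = -138472/3*(-1/2822) = 69236/4233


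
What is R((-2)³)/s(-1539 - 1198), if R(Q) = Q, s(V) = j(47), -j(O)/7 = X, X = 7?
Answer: 8/49 ≈ 0.16327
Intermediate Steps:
j(O) = -49 (j(O) = -7*7 = -49)
s(V) = -49
R((-2)³)/s(-1539 - 1198) = (-2)³/(-49) = -8*(-1/49) = 8/49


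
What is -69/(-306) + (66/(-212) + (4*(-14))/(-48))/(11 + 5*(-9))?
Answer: 361/1802 ≈ 0.20033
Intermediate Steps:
-69/(-306) + (66/(-212) + (4*(-14))/(-48))/(11 + 5*(-9)) = -69*(-1/306) + (66*(-1/212) - 56*(-1/48))/(11 - 45) = 23/102 + (-33/106 + 7/6)/(-34) = 23/102 + (136/159)*(-1/34) = 23/102 - 4/159 = 361/1802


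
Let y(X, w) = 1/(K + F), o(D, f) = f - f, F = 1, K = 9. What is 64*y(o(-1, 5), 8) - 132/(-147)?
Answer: 1788/245 ≈ 7.2980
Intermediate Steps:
o(D, f) = 0
y(X, w) = 1/10 (y(X, w) = 1/(9 + 1) = 1/10)
64*y(o(-1, 5), 8) - 132/(-147) = 64*(1/10) - 132/(-147) = 32/5 - 132*(-1/147) = 32/5 + 44/49 = 1788/245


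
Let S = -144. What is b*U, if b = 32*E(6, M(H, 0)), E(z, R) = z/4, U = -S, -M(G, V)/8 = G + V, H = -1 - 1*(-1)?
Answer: 6912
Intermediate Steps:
H = 0 (H = -1 + 1 = 0)
M(G, V) = -8*G - 8*V (M(G, V) = -8*(G + V) = -8*G - 8*V)
U = 144 (U = -1*(-144) = 144)
E(z, R) = z/4 (E(z, R) = z*(¼) = z/4)
b = 48 (b = 32*((¼)*6) = 32*(3/2) = 48)
b*U = 48*144 = 6912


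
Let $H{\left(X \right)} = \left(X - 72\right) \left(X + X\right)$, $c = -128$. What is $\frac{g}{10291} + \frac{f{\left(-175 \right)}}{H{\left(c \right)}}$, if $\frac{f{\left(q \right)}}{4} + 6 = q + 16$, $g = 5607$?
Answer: $\frac{14014317}{26344960} \approx 0.53195$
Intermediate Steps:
$H{\left(X \right)} = 2 X \left(-72 + X\right)$ ($H{\left(X \right)} = \left(-72 + X\right) 2 X = 2 X \left(-72 + X\right)$)
$f{\left(q \right)} = 40 + 4 q$ ($f{\left(q \right)} = -24 + 4 \left(q + 16\right) = -24 + 4 \left(16 + q\right) = -24 + \left(64 + 4 q\right) = 40 + 4 q$)
$\frac{g}{10291} + \frac{f{\left(-175 \right)}}{H{\left(c \right)}} = \frac{5607}{10291} + \frac{40 + 4 \left(-175\right)}{2 \left(-128\right) \left(-72 - 128\right)} = 5607 \cdot \frac{1}{10291} + \frac{40 - 700}{2 \left(-128\right) \left(-200\right)} = \frac{5607}{10291} - \frac{660}{51200} = \frac{5607}{10291} - \frac{33}{2560} = \frac{14014317}{26344960}$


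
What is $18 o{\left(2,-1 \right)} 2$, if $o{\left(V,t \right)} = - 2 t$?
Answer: $72$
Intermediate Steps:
$18 o{\left(2,-1 \right)} 2 = 18 \left(\left(-2\right) \left(-1\right)\right) 2 = 18 \cdot 2 \cdot 2 = 36 \cdot 2 = 72$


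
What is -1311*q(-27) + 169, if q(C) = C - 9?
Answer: 47365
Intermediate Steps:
q(C) = -9 + C
-1311*q(-27) + 169 = -1311*(-9 - 27) + 169 = -1311*(-36) + 169 = 47196 + 169 = 47365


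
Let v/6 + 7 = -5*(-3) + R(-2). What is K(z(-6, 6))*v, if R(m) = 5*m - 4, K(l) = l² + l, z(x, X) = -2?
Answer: -72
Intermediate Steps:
K(l) = l + l²
R(m) = -4 + 5*m
v = -36 (v = -42 + 6*(-5*(-3) + (-4 + 5*(-2))) = -42 + 6*(15 + (-4 - 10)) = -42 + 6*(15 - 14) = -42 + 6*1 = -42 + 6 = -36)
K(z(-6, 6))*v = -2*(1 - 2)*(-36) = -2*(-1)*(-36) = 2*(-36) = -72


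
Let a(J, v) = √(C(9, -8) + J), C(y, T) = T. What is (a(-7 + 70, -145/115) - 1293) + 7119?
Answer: 5826 + √55 ≈ 5833.4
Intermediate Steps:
a(J, v) = √(-8 + J)
(a(-7 + 70, -145/115) - 1293) + 7119 = (√(-8 + (-7 + 70)) - 1293) + 7119 = (√(-8 + 63) - 1293) + 7119 = (√55 - 1293) + 7119 = (-1293 + √55) + 7119 = 5826 + √55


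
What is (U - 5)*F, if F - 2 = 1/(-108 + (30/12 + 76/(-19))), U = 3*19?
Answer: 22672/219 ≈ 103.53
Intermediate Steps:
U = 57
F = 436/219 (F = 2 + 1/(-108 + (30/12 + 76/(-19))) = 2 + 1/(-108 + (30*(1/12) + 76*(-1/19))) = 2 + 1/(-108 + (5/2 - 4)) = 2 + 1/(-108 - 3/2) = 2 + 1/(-219/2) = 2 - 2/219 = 436/219 ≈ 1.9909)
(U - 5)*F = (57 - 5)*(436/219) = 52*(436/219) = 22672/219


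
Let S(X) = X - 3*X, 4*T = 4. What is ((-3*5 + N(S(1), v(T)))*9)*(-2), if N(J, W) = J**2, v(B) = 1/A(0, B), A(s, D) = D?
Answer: 198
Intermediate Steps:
T = 1 (T = (1/4)*4 = 1)
S(X) = -2*X
v(B) = 1/B
((-3*5 + N(S(1), v(T)))*9)*(-2) = ((-3*5 + (-2*1)**2)*9)*(-2) = ((-15 + (-2)**2)*9)*(-2) = ((-15 + 4)*9)*(-2) = -11*9*(-2) = -99*(-2) = 198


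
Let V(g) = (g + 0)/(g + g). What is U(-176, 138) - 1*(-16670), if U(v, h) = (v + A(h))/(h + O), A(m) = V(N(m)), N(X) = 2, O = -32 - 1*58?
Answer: 533323/32 ≈ 16666.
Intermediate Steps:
O = -90 (O = -32 - 58 = -90)
V(g) = ½ (V(g) = g/((2*g)) = g*(1/(2*g)) = ½)
A(m) = ½
U(v, h) = (½ + v)/(-90 + h) (U(v, h) = (v + ½)/(h - 90) = (½ + v)/(-90 + h))
U(-176, 138) - 1*(-16670) = (½ - 176)/(-90 + 138) - 1*(-16670) = -351/2/48 + 16670 = (1/48)*(-351/2) + 16670 = -117/32 + 16670 = 533323/32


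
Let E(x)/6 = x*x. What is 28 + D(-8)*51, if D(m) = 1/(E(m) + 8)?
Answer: 11027/392 ≈ 28.130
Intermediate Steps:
E(x) = 6*x**2 (E(x) = 6*(x*x) = 6*x**2)
D(m) = 1/(8 + 6*m**2) (D(m) = 1/(6*m**2 + 8) = 1/(8 + 6*m**2))
28 + D(-8)*51 = 28 + (1/(2*(4 + 3*(-8)**2)))*51 = 28 + (1/(2*(4 + 3*64)))*51 = 28 + (1/(2*(4 + 192)))*51 = 28 + ((1/2)/196)*51 = 28 + ((1/2)*(1/196))*51 = 28 + (1/392)*51 = 28 + 51/392 = 11027/392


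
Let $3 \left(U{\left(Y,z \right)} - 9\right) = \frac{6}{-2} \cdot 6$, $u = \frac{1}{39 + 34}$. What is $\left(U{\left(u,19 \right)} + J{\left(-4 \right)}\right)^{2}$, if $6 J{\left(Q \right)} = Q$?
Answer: $\frac{49}{9} \approx 5.4444$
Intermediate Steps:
$u = \frac{1}{73} \approx 0.013699$
$J{\left(Q \right)} = \frac{Q}{6}$
$U{\left(Y,z \right)} = 3$ ($U{\left(Y,z \right)} = 9 + \frac{\frac{6}{-2} \cdot 6}{3} = 9 + \frac{6 \left(- \frac{1}{2}\right) 6}{3} = 9 + \frac{\left(-3\right) 6}{3} = 9 + \frac{1}{3} \left(-18\right) = 9 - 6 = 3$)
$\left(U{\left(u,19 \right)} + J{\left(-4 \right)}\right)^{2} = \left(3 + \frac{1}{6} \left(-4\right)\right)^{2} = \left(3 - \frac{2}{3}\right)^{2} = \left(\frac{7}{3}\right)^{2} = \frac{49}{9}$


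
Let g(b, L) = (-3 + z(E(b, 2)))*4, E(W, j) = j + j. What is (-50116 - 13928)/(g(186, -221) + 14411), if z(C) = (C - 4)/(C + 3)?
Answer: -64044/14399 ≈ -4.4478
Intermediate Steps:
E(W, j) = 2*j
z(C) = (-4 + C)/(3 + C)
g(b, L) = -12 (g(b, L) = (-3 + (-4 + 2*2)/(3 + 2*2))*4 = (-3 + (-4 + 4)/(3 + 4))*4 = (-3 + 0/7)*4 = (-3 + (1/7)*0)*4 = (-3 + 0)*4 = -3*4 = -12)
(-50116 - 13928)/(g(186, -221) + 14411) = (-50116 - 13928)/(-12 + 14411) = -64044/14399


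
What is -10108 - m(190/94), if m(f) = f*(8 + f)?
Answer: -22373317/2209 ≈ -10128.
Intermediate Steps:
-10108 - m(190/94) = -10108 - 190/94*(8 + 190/94) = -10108 - 190*(1/94)*(8 + 190*(1/94)) = -10108 - 95*(8 + 95/47)/47 = -10108 - 95*471/(47*47) = -10108 - 1*44745/2209 = -10108 - 44745/2209 = -22373317/2209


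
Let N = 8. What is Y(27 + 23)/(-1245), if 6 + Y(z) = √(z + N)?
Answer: 2/415 - √58/1245 ≈ -0.0012978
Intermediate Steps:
Y(z) = -6 + √(8 + z) (Y(z) = -6 + √(z + 8) = -6 + √(8 + z))
Y(27 + 23)/(-1245) = (-6 + √(8 + (27 + 23)))/(-1245) = (-6 + √(8 + 50))*(-1/1245) = (-6 + √58)*(-1/1245) = 2/415 - √58/1245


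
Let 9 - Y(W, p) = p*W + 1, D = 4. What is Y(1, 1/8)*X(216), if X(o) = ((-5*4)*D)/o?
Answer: -35/12 ≈ -2.9167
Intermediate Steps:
Y(W, p) = 8 - W*p (Y(W, p) = 9 - (p*W + 1) = 9 - (W*p + 1) = 9 - (1 + W*p) = 9 + (-1 - W*p) = 8 - W*p)
X(o) = -80/o (X(o) = (-5*4*4)/o = (-20*4)/o = -80/o)
Y(1, 1/8)*X(216) = (8 - 1*1/8)*(-80/216) = (8 - 1*1*⅛)*(-80*1/216) = (8 - ⅛)*(-10/27) = (63/8)*(-10/27) = -35/12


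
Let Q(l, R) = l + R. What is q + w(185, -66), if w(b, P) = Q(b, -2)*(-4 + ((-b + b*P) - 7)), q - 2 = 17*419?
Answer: -2263173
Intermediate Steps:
Q(l, R) = R + l
q = 7125 (q = 2 + 17*419 = 2 + 7123 = 7125)
w(b, P) = (-2 + b)*(-11 - b + P*b) (w(b, P) = (-2 + b)*(-4 + ((-b + b*P) - 7)) = (-2 + b)*(-4 + ((-b + P*b) - 7)) = (-2 + b)*(-4 + (-7 - b + P*b)) = (-2 + b)*(-11 - b + P*b))
q + w(185, -66) = 7125 - (-2 + 185)*(11 + 185 - 1*(-66)*185) = 7125 - 1*183*(11 + 185 + 12210) = 7125 - 1*183*12406 = 7125 - 2270298 = -2263173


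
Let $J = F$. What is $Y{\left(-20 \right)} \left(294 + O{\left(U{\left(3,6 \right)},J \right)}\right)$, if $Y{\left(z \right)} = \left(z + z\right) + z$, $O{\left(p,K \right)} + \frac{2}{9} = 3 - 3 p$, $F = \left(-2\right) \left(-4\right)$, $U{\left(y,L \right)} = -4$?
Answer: $- \frac{55580}{3} \approx -18527.0$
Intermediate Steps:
$F = 8$
$J = 8$
$O{\left(p,K \right)} = \frac{25}{9} - 3 p$ ($O{\left(p,K \right)} = - \frac{2}{9} - \left(-3 + 3 p\right) = \frac{25}{9} - 3 p$)
$Y{\left(z \right)} = 3 z$ ($Y{\left(z \right)} = 2 z + z = 3 z$)
$Y{\left(-20 \right)} \left(294 + O{\left(U{\left(3,6 \right)},J \right)}\right) = 3 \left(-20\right) \left(294 + \left(\frac{25}{9} - -12\right)\right) = - 60 \left(294 + \left(\frac{25}{9} + 12\right)\right) = - 60 \left(294 + \frac{133}{9}\right) = \left(-60\right) \frac{2779}{9} = - \frac{55580}{3}$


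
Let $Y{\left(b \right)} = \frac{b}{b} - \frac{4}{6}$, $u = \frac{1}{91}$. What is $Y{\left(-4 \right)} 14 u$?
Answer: $\frac{2}{39} \approx 0.051282$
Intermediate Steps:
$u = \frac{1}{91} \approx 0.010989$
$Y{\left(b \right)} = \frac{1}{3}$ ($Y{\left(b \right)} = 1 - \frac{2}{3} = \frac{1}{3}$)
$Y{\left(-4 \right)} 14 u = \frac{1}{3} \cdot 14 \cdot \frac{1}{91} = \frac{14}{3} \cdot \frac{1}{91} = \frac{2}{39}$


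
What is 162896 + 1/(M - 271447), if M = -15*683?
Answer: 45886500031/281692 ≈ 1.6290e+5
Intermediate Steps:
M = -10245
162896 + 1/(M - 271447) = 162896 + 1/(-10245 - 271447) = 162896 + 1/(-281692) = 162896 - 1/281692 = 45886500031/281692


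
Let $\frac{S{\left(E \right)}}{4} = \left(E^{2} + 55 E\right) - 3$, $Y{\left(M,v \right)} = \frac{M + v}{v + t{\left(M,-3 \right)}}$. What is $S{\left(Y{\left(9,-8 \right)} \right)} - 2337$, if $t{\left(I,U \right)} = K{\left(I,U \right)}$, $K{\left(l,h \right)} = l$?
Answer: $-2125$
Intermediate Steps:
$t{\left(I,U \right)} = I$
$Y{\left(M,v \right)} = 1$ ($Y{\left(M,v \right)} = \frac{M + v}{v + M} = \frac{M + v}{M + v} = 1$)
$S{\left(E \right)} = -12 + 4 E^{2} + 220 E$ ($S{\left(E \right)} = 4 \left(\left(E^{2} + 55 E\right) - 3\right) = 4 \left(-3 + E^{2} + 55 E\right) = -12 + 4 E^{2} + 220 E$)
$S{\left(Y{\left(9,-8 \right)} \right)} - 2337 = \left(-12 + 4 \cdot 1^{2} + 220 \cdot 1\right) - 2337 = \left(-12 + 4 \cdot 1 + 220\right) - 2337 = \left(-12 + 4 + 220\right) - 2337 = 212 - 2337 = -2125$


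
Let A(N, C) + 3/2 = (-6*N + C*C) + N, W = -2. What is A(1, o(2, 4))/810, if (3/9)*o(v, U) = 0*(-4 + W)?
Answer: -13/1620 ≈ -0.0080247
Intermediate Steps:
o(v, U) = 0 (o(v, U) = 3*(0*(-4 - 2)) = 3*(0*(-6)) = 3*0 = 0)
A(N, C) = -3/2 + C² - 5*N (A(N, C) = -3/2 + ((-6*N + C*C) + N) = -3/2 + ((-6*N + C²) + N) = -3/2 + ((C² - 6*N) + N) = -3/2 + (C² - 5*N) = -3/2 + C² - 5*N)
A(1, o(2, 4))/810 = (-3/2 + 0² - 5*1)/810 = (-3/2 + 0 - 5)*(1/810) = -13/2*1/810 = -13/1620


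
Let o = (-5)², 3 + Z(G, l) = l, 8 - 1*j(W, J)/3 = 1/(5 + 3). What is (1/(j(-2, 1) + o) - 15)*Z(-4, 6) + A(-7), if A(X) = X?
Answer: -20204/389 ≈ -51.938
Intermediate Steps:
j(W, J) = 189/8 (j(W, J) = 24 - 3/(5 + 3) = 24 - 3/8 = 189/8)
Z(G, l) = -3 + l
o = 25
(1/(j(-2, 1) + o) - 15)*Z(-4, 6) + A(-7) = (1/(189/8 + 25) - 15)*(-3 + 6) - 7 = (1/(389/8) - 15)*3 - 7 = (8/389 - 15)*3 - 7 = -5827/389*3 - 7 = -17481/389 - 7 = -20204/389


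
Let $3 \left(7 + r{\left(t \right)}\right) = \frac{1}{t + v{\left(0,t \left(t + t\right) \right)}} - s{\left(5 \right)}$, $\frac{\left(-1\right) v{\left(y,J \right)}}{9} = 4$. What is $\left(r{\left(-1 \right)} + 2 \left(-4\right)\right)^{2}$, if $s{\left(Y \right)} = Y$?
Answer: $\frac{380689}{1369} \approx 278.08$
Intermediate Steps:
$v{\left(y,J \right)} = -36$ ($v{\left(y,J \right)} = \left(-9\right) 4 = -36$)
$r{\left(t \right)} = - \frac{26}{3} + \frac{1}{3 \left(-36 + t\right)}$ ($r{\left(t \right)} = -7 + \frac{\frac{1}{t - 36} - 5}{3} = -7 + \frac{\frac{1}{-36 + t} - 5}{3} = -7 + \frac{-5 + \frac{1}{-36 + t}}{3} = -7 - \left(\frac{5}{3} - \frac{1}{3 \left(-36 + t\right)}\right) = - \frac{26}{3} + \frac{1}{3 \left(-36 + t\right)}$)
$\left(r{\left(-1 \right)} + 2 \left(-4\right)\right)^{2} = \left(\frac{937 - -26}{3 \left(-36 - 1\right)} + 2 \left(-4\right)\right)^{2} = \left(\frac{937 + 26}{3 \left(-37\right)} - 8\right)^{2} = \left(\frac{1}{3} \left(- \frac{1}{37}\right) 963 - 8\right)^{2} = \left(- \frac{321}{37} - 8\right)^{2} = \left(- \frac{617}{37}\right)^{2} = \frac{380689}{1369}$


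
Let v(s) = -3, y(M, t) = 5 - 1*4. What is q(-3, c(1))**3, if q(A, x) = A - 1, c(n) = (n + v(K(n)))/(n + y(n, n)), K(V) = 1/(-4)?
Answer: -64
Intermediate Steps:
y(M, t) = 1 (y(M, t) = 5 - 4 = 1)
K(V) = -1/4
c(n) = (-3 + n)/(1 + n) (c(n) = (n - 3)/(n + 1) = (-3 + n)/(1 + n))
q(A, x) = -1 + A
q(-3, c(1))**3 = (-1 - 3)**3 = (-4)**3 = -64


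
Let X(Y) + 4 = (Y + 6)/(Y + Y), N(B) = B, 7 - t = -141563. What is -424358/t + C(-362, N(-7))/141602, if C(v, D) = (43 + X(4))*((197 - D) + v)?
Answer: -5544568721/1822417740 ≈ -3.0424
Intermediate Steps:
t = 141570 (t = 7 - 1*(-141563) = 7 + 141563 = 141570)
X(Y) = -4 + (6 + Y)/(2*Y) (X(Y) = -4 + (Y + 6)/(Y + Y) = -4 + (6 + Y)/((2*Y)) = -4 + (6 + Y)*(1/(2*Y)) = -4 + (6 + Y)/(2*Y))
C(v, D) = 31717/4 - 161*D/4 + 161*v/4 (C(v, D) = (43 + (-7/2 + 3/4))*((197 - D) + v) = (43 + (-7/2 + 3*(1/4)))*(197 + v - D) = (43 + (-7/2 + 3/4))*(197 + v - D) = (43 - 11/4)*(197 + v - D) = 161*(197 + v - D)/4 = 31717/4 - 161*D/4 + 161*v/4)
-424358/t + C(-362, N(-7))/141602 = -424358/141570 + (31717/4 - 161/4*(-7) + (161/4)*(-362))/141602 = -424358*1/141570 + (31717/4 + 1127/4 - 29141/2)*(1/141602) = -19289/6435 - 12719/2*1/141602 = -19289/6435 - 12719/283204 = -5544568721/1822417740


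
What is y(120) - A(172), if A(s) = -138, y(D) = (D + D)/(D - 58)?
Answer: 4398/31 ≈ 141.87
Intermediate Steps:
y(D) = 2*D/(-58 + D) (y(D) = (2*D)/(-58 + D) = 2*D/(-58 + D))
y(120) - A(172) = 2*120/(-58 + 120) - 1*(-138) = 2*120/62 + 138 = 2*120*(1/62) + 138 = 120/31 + 138 = 4398/31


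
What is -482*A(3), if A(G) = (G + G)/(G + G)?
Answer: -482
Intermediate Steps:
A(G) = 1 (A(G) = (2*G)/((2*G)) = (2*G)*(1/(2*G)) = 1)
-482*A(3) = -482*1 = -482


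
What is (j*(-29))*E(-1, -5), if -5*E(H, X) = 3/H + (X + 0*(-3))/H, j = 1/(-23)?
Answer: -58/115 ≈ -0.50435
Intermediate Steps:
j = -1/23 ≈ -0.043478
E(H, X) = -3/(5*H) - X/(5*H) (E(H, X) = -(3/H + (X + 0*(-3))/H)/5 = -(3/H + (X + 0)/H)/5 = -(3/H + X/H)/5 = -3/(5*H) - X/(5*H))
(j*(-29))*E(-1, -5) = (-1/23*(-29))*((⅕)*(-3 - 1*(-5))/(-1)) = 29*((⅕)*(-1)*(-3 + 5))/23 = 29*((⅕)*(-1)*2)/23 = (29/23)*(-⅖) = -58/115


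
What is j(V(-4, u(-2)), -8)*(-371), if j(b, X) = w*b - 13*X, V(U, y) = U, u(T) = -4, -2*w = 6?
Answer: -43036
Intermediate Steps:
w = -3 (w = -1/2*6 = -3)
j(b, X) = -13*X - 3*b (j(b, X) = -3*b - 13*X = -13*X - 3*b)
j(V(-4, u(-2)), -8)*(-371) = (-13*(-8) - 3*(-4))*(-371) = (104 + 12)*(-371) = 116*(-371) = -43036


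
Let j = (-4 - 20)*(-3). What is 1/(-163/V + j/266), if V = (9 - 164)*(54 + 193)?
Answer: 267995/73681 ≈ 3.6372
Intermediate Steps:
j = 72 (j = -24*(-3) = 72)
V = -38285 (V = -155*247 = -38285)
1/(-163/V + j/266) = 1/(-163/(-38285) + 72/266) = 1/(-163*(-1/38285) + 72*(1/266)) = 1/(163/38285 + 36/133) = 1/(73681/267995) = 267995/73681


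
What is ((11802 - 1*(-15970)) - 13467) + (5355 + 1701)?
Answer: 21361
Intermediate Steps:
((11802 - 1*(-15970)) - 13467) + (5355 + 1701) = ((11802 + 15970) - 13467) + 7056 = (27772 - 13467) + 7056 = 14305 + 7056 = 21361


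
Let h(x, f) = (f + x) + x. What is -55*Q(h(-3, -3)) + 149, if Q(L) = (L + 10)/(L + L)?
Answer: 2737/18 ≈ 152.06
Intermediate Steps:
h(x, f) = f + 2*x
Q(L) = (10 + L)/(2*L) (Q(L) = (10 + L)/((2*L)) = (10 + L)*(1/(2*L)) = (10 + L)/(2*L))
-55*Q(h(-3, -3)) + 149 = -55*(10 + (-3 + 2*(-3)))/(2*(-3 + 2*(-3))) + 149 = -55*(10 + (-3 - 6))/(2*(-3 - 6)) + 149 = -55*(10 - 9)/(2*(-9)) + 149 = -55*(-1)/(2*9) + 149 = -55*(-1/18) + 149 = 55/18 + 149 = 2737/18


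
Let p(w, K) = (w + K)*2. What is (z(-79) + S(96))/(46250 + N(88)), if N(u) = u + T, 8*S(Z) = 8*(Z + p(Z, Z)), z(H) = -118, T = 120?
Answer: 181/23229 ≈ 0.0077920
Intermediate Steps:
p(w, K) = 2*K + 2*w (p(w, K) = (K + w)*2 = 2*K + 2*w)
S(Z) = 5*Z (S(Z) = (8*(Z + (2*Z + 2*Z)))/8 = (8*(Z + 4*Z))/8 = (8*(5*Z))/8 = (40*Z)/8 = 5*Z)
N(u) = 120 + u (N(u) = u + 120 = 120 + u)
(z(-79) + S(96))/(46250 + N(88)) = (-118 + 5*96)/(46250 + (120 + 88)) = (-118 + 480)/(46250 + 208) = 362/46458 = 362*(1/46458) = 181/23229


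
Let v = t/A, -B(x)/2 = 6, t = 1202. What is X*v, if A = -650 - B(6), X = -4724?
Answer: 2839124/319 ≈ 8900.1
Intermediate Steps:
B(x) = -12 (B(x) = -2*6 = -12)
A = -638 (A = -650 - 1*(-12) = -650 + 12 = -638)
v = -601/319 (v = 1202/(-638) = 1202*(-1/638) = -601/319 ≈ -1.8840)
X*v = -4724*(-601/319) = 2839124/319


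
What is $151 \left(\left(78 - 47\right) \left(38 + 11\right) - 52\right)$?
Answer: $221517$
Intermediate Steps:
$151 \left(\left(78 - 47\right) \left(38 + 11\right) - 52\right) = 151 \left(31 \cdot 49 - 52\right) = 151 \left(1519 - 52\right) = 151 \cdot 1467 = 221517$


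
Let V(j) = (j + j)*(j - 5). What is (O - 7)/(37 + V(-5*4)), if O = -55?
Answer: -62/1037 ≈ -0.059788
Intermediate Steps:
V(j) = 2*j*(-5 + j) (V(j) = (2*j)*(-5 + j) = 2*j*(-5 + j))
(O - 7)/(37 + V(-5*4)) = (-55 - 7)/(37 + 2*(-5*4)*(-5 - 5*4)) = -62/(37 + 2*(-20)*(-5 - 20)) = -62/(37 + 2*(-20)*(-25)) = -62/(37 + 1000) = -62/1037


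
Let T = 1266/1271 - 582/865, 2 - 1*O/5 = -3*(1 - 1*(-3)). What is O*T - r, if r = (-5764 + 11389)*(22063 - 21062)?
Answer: -1238073741723/219883 ≈ -5.6306e+6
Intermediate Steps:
r = 5630625 (r = 5625*1001 = 5630625)
O = 70 (O = 10 - (-15)*(1 - 1*(-3)) = 10 - (-15)*(1 + 3) = 10 - (-15)*4 = 10 - 5*(-12) = 10 + 60 = 70)
T = 355368/1099415 (T = 1266*(1/1271) - 582*1/865 = 1266/1271 - 582/865 = 355368/1099415 ≈ 0.32323)
O*T - r = 70*(355368/1099415) - 1*5630625 = 4975152/219883 - 5630625 = -1238073741723/219883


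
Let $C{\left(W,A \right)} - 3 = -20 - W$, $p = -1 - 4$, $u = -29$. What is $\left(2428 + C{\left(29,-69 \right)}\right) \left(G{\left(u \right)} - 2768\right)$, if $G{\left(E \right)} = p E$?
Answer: $-6247986$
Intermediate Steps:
$p = -5$ ($p = -1 - 4 = -5$)
$G{\left(E \right)} = - 5 E$
$C{\left(W,A \right)} = -17 - W$ ($C{\left(W,A \right)} = 3 - \left(20 + W\right) = -17 - W$)
$\left(2428 + C{\left(29,-69 \right)}\right) \left(G{\left(u \right)} - 2768\right) = \left(2428 - 46\right) \left(\left(-5\right) \left(-29\right) - 2768\right) = \left(2428 - 46\right) \left(145 - 2768\right) = \left(2428 - 46\right) \left(-2623\right) = 2382 \left(-2623\right) = -6247986$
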